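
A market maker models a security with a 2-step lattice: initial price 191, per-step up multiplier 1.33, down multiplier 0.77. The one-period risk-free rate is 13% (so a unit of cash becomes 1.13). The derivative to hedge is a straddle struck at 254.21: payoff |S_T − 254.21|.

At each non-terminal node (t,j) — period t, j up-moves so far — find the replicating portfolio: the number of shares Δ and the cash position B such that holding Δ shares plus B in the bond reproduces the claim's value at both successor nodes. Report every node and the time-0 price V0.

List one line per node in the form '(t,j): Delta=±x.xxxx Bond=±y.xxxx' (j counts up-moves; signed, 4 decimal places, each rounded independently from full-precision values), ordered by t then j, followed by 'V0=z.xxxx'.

Risk-neutral probability p* = (R−d)/(u−d) = (1.13−0.77)/(1.33−0.77) = 0.6429.
Payoff layer (t=2): V(2,0)=140.9661, V(2,1)=58.6069, V(2,2)=83.6499
  t=1,j=0: stock 147.0700 → up 195.6031 (V=58.6069), down 113.2439 (V=140.9661). Price 77.8946; hedge Δ=-1.0000, bond B=224.9646.
  t=1,j=1: stock 254.0300 → up 337.8599 (V=83.6499), down 195.6031 (V=58.6069). Price 66.1115; hedge Δ=0.1760, bond B=21.3918.
  t=0,j=0: stock 191.0000 → up 254.0300 (V=66.1115), down 147.0700 (V=77.8946). Price 62.2299; hedge Δ=-0.1102, bond B=83.2711.
The time-0 hedge costs 62.2299, which is the no-arbitrage price.

(0,0): Delta=-0.1102 Bond=83.2711
(1,0): Delta=-1.0000 Bond=224.9646
(1,1): Delta=0.1760 Bond=21.3918
V0=62.2299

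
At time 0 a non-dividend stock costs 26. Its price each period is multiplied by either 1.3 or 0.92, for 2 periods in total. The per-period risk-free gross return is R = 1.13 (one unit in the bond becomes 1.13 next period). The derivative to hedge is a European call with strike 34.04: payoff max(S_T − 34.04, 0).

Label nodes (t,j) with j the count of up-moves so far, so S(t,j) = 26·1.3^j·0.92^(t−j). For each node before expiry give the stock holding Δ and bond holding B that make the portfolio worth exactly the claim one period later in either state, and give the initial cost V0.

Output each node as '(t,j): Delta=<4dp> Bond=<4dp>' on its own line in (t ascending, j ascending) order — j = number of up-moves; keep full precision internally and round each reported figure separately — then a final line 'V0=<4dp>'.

The replicating-portfolio and risk-neutral prices coincide; use p* = (1.13−0.92)/(1.3−0.92) = 0.5526 for the latter.
Terminal values V(2,·): V(2,0)=0.0000, V(2,1)=0.0000, V(2,2)=9.9000
Node (1,0) S=23.9200: V=(p*·0.0000+(1−p*)·0.0000)/1.13=0.0000; Δ=(0.0000−0.0000)/(31.0960−22.0064)=0.0000; B=V−Δ·S=0.0000
Node (1,1) S=33.8000: V=(p*·9.9000+(1−p*)·0.0000)/1.13=4.8416; Δ=(9.9000−0.0000)/(43.9400−31.0960)=0.7708; B=V−Δ·S=-21.2110
Node (0,0) S=26.0000: V=(p*·4.8416+(1−p*)·0.0000)/1.13=2.3678; Δ=(4.8416−0.0000)/(33.8000−23.9200)=0.4900; B=V−Δ·S=-10.3733
Check: Δ(0,0)·S0 + B(0,0) = 2.3678 = V0.

(0,0): Delta=0.4900 Bond=-10.3733
(1,0): Delta=0.0000 Bond=0.0000
(1,1): Delta=0.7708 Bond=-21.2110
V0=2.3678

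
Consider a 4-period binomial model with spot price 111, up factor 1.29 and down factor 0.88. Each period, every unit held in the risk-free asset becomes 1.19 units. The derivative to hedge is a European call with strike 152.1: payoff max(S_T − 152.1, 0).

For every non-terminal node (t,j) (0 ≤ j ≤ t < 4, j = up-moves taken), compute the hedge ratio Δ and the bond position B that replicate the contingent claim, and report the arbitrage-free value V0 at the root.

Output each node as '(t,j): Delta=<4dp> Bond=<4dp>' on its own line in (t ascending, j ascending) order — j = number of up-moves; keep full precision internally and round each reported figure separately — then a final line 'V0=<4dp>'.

(0,0): Delta=0.8647 Bond=-58.5684
(1,0): Delta=0.5805 Bond=-41.9324
(1,1): Delta=0.9273 Bond=-78.6525
(2,0): Delta=0.0000 Bond=0.0000
(2,1): Delta=0.7083 Bond=-65.9962
(2,2): Delta=0.9755 Bond=-102.4998
(3,0): Delta=0.0000 Bond=0.0000
(3,1): Delta=0.0000 Bond=0.0000
(3,2): Delta=0.8641 Bond=-103.8695
(3,3): Delta=1.0000 Bond=-127.8151
V0=37.4180

The replicating-portfolio and risk-neutral prices coincide; use p* = (1.19−0.88)/(1.29−0.88) = 0.7561 for the latter.
At expiry t=4: V(4,0)=0.0000, V(4,1)=0.0000, V(4,2)=0.0000, V(4,3)=57.5886, V(4,4)=155.2844
  t=3,j=0: stock 75.6434 → up 97.5800 (V=0.0000), down 66.5662 (V=0.0000). Price 0.0000; hedge Δ=0.0000, bond B=0.0000.
  t=3,j=1: stock 110.8863 → up 143.0434 (V=0.0000), down 97.5800 (V=0.0000). Price 0.0000; hedge Δ=0.0000, bond B=0.0000.
  t=3,j=2: stock 162.5493 → up 209.6886 (V=57.5886), down 143.0434 (V=0.0000). Price 36.5904; hedge Δ=0.8641, bond B=-103.8695.
  t=3,j=3: stock 238.2825 → up 307.3844 (V=155.2844), down 209.6886 (V=57.5886). Price 110.4674; hedge Δ=1.0000, bond B=-127.8151.
  t=2,j=0: stock 85.9584 → up 110.8863 (V=0.0000), down 75.6434 (V=0.0000). Price 0.0000; hedge Δ=0.0000, bond B=0.0000.
  t=2,j=1: stock 126.0072 → up 162.5493 (V=36.5904), down 110.8863 (V=0.0000). Price 23.2487; hedge Δ=0.7083, bond B=-65.9962.
  t=2,j=2: stock 184.7151 → up 238.2825 (V=110.4674), down 162.5493 (V=36.5904). Price 77.6879; hedge Δ=0.9755, bond B=-102.4998.
  t=1,j=0: stock 97.6800 → up 126.0072 (V=23.2487), down 85.9584 (V=0.0000). Price 14.7716; hedge Δ=0.5805, bond B=-41.9324.
  t=1,j=1: stock 143.1900 → up 184.7151 (V=77.6879), down 126.0072 (V=23.2487). Price 54.1261; hedge Δ=0.9273, bond B=-78.6525.
  t=0,j=0: stock 111.0000 → up 143.1900 (V=54.1261), down 97.6800 (V=14.7716). Price 37.4180; hedge Δ=0.8647, bond B=-58.5684.
The time-0 hedge costs 37.4180, which is the no-arbitrage price.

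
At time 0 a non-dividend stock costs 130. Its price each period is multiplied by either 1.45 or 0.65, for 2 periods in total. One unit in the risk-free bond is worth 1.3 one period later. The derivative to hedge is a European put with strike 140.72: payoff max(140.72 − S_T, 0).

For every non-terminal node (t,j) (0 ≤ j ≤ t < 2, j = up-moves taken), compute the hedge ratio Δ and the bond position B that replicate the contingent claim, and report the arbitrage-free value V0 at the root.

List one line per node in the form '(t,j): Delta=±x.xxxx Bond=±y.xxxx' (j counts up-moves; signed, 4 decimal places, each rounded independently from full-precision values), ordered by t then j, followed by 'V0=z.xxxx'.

Risk-neutral probability p* = (R−d)/(u−d) = (1.3−0.65)/(1.45−0.65) = 0.8125.
Payoff layer (t=2): V(2,0)=85.7950, V(2,1)=18.1950, V(2,2)=0.0000
  t=1,j=0: stock 84.5000 → up 122.5250 (V=18.1950), down 54.9250 (V=85.7950). Price 23.7462; hedge Δ=-1.0000, bond B=108.2462.
  t=1,j=1: stock 188.5000 → up 273.3250 (V=0.0000), down 122.5250 (V=18.1950). Price 2.6243; hedge Δ=-0.1207, bond B=25.3680.
  t=0,j=0: stock 130.0000 → up 188.5000 (V=2.6243), down 84.5000 (V=23.7462). Price 5.0651; hedge Δ=-0.2031, bond B=31.4674.
Each (Δ,B) replicates both successor values, so the strategy is self-financing and V0 is arbitrage-free.

(0,0): Delta=-0.2031 Bond=31.4674
(1,0): Delta=-1.0000 Bond=108.2462
(1,1): Delta=-0.1207 Bond=25.3680
V0=5.0651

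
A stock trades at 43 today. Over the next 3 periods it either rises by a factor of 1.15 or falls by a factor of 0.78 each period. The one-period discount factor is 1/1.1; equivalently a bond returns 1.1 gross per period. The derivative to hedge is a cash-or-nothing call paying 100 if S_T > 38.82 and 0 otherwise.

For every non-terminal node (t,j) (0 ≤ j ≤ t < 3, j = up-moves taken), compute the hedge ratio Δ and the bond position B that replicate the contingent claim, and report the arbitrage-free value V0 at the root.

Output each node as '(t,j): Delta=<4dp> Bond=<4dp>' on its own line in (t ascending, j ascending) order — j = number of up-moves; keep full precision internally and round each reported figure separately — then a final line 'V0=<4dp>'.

(0,0): Delta=1.2142 Bond=19.1756
(1,0): Delta=6.3356 Bond=-150.6801
(1,1): Delta=0.6714 Bond=47.9327
(2,0): Delta=0.0000 Bond=0.0000
(2,1): Delta=7.0071 Bond=-191.6462
(2,2): Delta=0.0000 Bond=90.9091
V0=71.3863

The replicating-portfolio and risk-neutral prices coincide; use p* = (1.1−0.78)/(1.15−0.78) = 0.8649 for the latter.
At expiry t=3: V(3,0)=0.0000, V(3,1)=0.0000, V(3,2)=100.0000, V(3,3)=100.0000
Node (2,0) S=26.1612: V=(p*·0.0000+(1−p*)·0.0000)/1.1=0.0000; Δ=(0.0000−0.0000)/(30.0854−20.4057)=0.0000; B=V−Δ·S=0.0000
Node (2,1) S=38.5710: V=(p*·100.0000+(1−p*)·0.0000)/1.1=78.6241; Δ=(100.0000−0.0000)/(44.3566−30.0854)=7.0071; B=V−Δ·S=-191.6462
Node (2,2) S=56.8675: V=(p*·100.0000+(1−p*)·100.0000)/1.1=90.9091; Δ=(100.0000−100.0000)/(65.3976−44.3566)=0.0000; B=V−Δ·S=90.9091
Node (1,0) S=33.5400: V=(p*·78.6241+(1−p*)·0.0000)/1.1=61.8175; Δ=(78.6241−0.0000)/(38.5710−26.1612)=6.3356; B=V−Δ·S=-150.6801
Node (1,1) S=49.4500: V=(p*·90.9091+(1−p*)·78.6241)/1.1=81.1354; Δ=(90.9091−78.6241)/(56.8675−38.5710)=0.6714; B=V−Δ·S=47.9327
Node (0,0) S=43.0000: V=(p*·81.1354+(1−p*)·61.8175)/1.1=71.3863; Δ=(81.1354−61.8175)/(49.4500−33.5400)=1.2142; B=V−Δ·S=19.1756
Self-financing check: at every node Δ·S+B equals the discounted successor values.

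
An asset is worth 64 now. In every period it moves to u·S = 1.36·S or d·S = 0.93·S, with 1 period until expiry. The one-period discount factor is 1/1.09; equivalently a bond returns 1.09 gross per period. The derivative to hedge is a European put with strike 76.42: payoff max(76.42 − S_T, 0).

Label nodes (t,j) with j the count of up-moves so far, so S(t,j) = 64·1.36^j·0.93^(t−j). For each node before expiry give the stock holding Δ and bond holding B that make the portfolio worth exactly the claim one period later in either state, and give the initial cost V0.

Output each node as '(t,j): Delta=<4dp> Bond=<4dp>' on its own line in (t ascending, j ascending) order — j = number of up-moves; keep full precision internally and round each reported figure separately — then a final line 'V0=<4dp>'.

(0,0): Delta=-0.6141 Bond=49.0378
V0=9.7354

Risk-neutral probability p* = (R−d)/(u−d) = (1.09−0.93)/(1.36−0.93) = 0.3721.
Payoff layer (t=1): V(1,0)=16.9000, V(1,1)=0.0000
Node (0,0) S=64.0000: V=(p*·0.0000+(1−p*)·16.9000)/1.09=9.7354; Δ=(0.0000−16.9000)/(87.0400−59.5200)=-0.6141; B=V−Δ·S=49.0378
Each (Δ,B) replicates both successor values, so the strategy is self-financing and V0 is arbitrage-free.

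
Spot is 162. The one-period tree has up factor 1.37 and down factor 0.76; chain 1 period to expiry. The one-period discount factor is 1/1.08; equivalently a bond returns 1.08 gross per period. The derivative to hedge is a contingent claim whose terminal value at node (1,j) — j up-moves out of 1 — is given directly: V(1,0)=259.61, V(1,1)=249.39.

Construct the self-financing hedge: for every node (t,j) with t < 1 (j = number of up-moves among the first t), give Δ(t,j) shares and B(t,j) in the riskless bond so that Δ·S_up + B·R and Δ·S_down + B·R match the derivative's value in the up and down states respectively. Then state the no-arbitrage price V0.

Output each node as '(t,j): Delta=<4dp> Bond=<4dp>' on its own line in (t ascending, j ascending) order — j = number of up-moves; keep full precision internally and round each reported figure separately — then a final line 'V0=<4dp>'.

Under the risk-neutral measure, an up-move has probability p* = (R−d)/(u−d) = 0.5246 and values discount at R = 1.08.
Terminal payoffs: V(1,0)=259.6100, V(1,1)=249.3900
Node (0,0) S=162.0000: V=(p*·249.3900+(1−p*)·259.6100)/1.08=235.4155; Δ=(249.3900−259.6100)/(221.9400−123.1200)=-0.1034; B=V−Δ·S=252.1696
Each (Δ,B) replicates both successor values, so the strategy is self-financing and V0 is arbitrage-free.

(0,0): Delta=-0.1034 Bond=252.1696
V0=235.4155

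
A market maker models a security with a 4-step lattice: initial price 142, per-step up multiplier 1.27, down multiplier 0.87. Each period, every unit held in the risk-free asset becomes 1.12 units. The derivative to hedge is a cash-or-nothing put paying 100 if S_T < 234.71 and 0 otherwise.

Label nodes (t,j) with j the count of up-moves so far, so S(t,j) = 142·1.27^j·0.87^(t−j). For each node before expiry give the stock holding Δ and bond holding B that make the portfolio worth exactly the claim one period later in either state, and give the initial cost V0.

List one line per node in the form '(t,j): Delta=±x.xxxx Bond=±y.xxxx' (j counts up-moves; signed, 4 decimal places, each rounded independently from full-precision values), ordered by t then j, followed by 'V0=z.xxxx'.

The replicating-portfolio and risk-neutral prices coincide; use p* = (1.12−0.87)/(1.27−0.87) = 0.6250 for the latter.
Terminal values V(4,·): V(4,0)=100.0000, V(4,1)=100.0000, V(4,2)=100.0000, V(4,3)=0.0000, V(4,4)=0.0000
Node (3,0) S=93.5074: V=(p*·100.0000+(1−p*)·100.0000)/1.12=89.2857; Δ=(100.0000−100.0000)/(118.7544−81.3515)=0.0000; B=V−Δ·S=89.2857
Node (3,1) S=136.4993: V=(p*·100.0000+(1−p*)·100.0000)/1.12=89.2857; Δ=(100.0000−100.0000)/(173.3542−118.7544)=0.0000; B=V−Δ·S=89.2857
Node (3,2) S=199.2577: V=(p*·0.0000+(1−p*)·100.0000)/1.12=33.4821; Δ=(0.0000−100.0000)/(253.0572−173.3542)=-1.2547; B=V−Δ·S=283.4821
Node (3,3) S=290.8704: V=(p*·0.0000+(1−p*)·0.0000)/1.12=0.0000; Δ=(0.0000−0.0000)/(369.4054−253.0572)=0.0000; B=V−Δ·S=0.0000
Node (2,0) S=107.4798: V=(p*·89.2857+(1−p*)·89.2857)/1.12=79.7194; Δ=(89.2857−89.2857)/(136.4993−93.5074)=0.0000; B=V−Δ·S=79.7194
Node (2,1) S=156.8958: V=(p*·33.4821+(1−p*)·89.2857)/1.12=48.5790; Δ=(33.4821−89.2857)/(199.2577−136.4993)=-0.8892; B=V−Δ·S=188.0879
Node (2,2) S=229.0318: V=(p*·0.0000+(1−p*)·33.4821)/1.12=11.2105; Δ=(0.0000−33.4821)/(290.8704−199.2577)=-0.3655; B=V−Δ·S=94.9159
Node (1,0) S=123.5400: V=(p*·48.5790+(1−p*)·79.7194)/1.12=53.8006; Δ=(48.5790−79.7194)/(156.8958−107.4798)=-0.6302; B=V−Δ·S=131.6515
Node (1,1) S=180.3400: V=(p*·11.2105+(1−p*)·48.5790)/1.12=22.5212; Δ=(11.2105−48.5790)/(229.0318−156.8958)=-0.5180; B=V−Δ·S=115.9423
Node (0,0) S=142.0000: V=(p*·22.5212+(1−p*)·53.8006)/1.12=30.5812; Δ=(22.5212−53.8006)/(180.3400−123.5400)=-0.5507; B=V−Δ·S=108.7797
Self-financing check: at every node Δ·S+B equals the discounted successor values.

(0,0): Delta=-0.5507 Bond=108.7797
(1,0): Delta=-0.6302 Bond=131.6515
(1,1): Delta=-0.5180 Bond=115.9423
(2,0): Delta=0.0000 Bond=79.7194
(2,1): Delta=-0.8892 Bond=188.0879
(2,2): Delta=-0.3655 Bond=94.9159
(3,0): Delta=0.0000 Bond=89.2857
(3,1): Delta=0.0000 Bond=89.2857
(3,2): Delta=-1.2547 Bond=283.4821
(3,3): Delta=0.0000 Bond=0.0000
V0=30.5812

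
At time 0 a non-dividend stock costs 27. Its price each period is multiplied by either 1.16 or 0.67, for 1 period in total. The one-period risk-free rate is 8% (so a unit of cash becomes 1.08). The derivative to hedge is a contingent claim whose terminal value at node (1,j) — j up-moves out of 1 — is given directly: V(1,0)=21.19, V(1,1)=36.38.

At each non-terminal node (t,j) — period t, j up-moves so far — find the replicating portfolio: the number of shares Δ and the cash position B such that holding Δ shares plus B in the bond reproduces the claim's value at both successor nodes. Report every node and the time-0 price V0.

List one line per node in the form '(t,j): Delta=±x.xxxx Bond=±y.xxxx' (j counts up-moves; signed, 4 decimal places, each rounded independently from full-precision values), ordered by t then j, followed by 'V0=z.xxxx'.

(0,0): Delta=1.1481 Bond=0.3889
V0=31.3889

Under the risk-neutral measure, an up-move has probability p* = (R−d)/(u−d) = 0.8367 and values discount at R = 1.08.
Payoff layer (t=1): V(1,0)=21.1900, V(1,1)=36.3800
Node (0,0) S=27.0000: V=(p*·36.3800+(1−p*)·21.1900)/1.08=31.3889; Δ=(36.3800−21.1900)/(31.3200−18.0900)=1.1481; B=V−Δ·S=0.3889
The time-0 hedge costs 31.3889, which is the no-arbitrage price.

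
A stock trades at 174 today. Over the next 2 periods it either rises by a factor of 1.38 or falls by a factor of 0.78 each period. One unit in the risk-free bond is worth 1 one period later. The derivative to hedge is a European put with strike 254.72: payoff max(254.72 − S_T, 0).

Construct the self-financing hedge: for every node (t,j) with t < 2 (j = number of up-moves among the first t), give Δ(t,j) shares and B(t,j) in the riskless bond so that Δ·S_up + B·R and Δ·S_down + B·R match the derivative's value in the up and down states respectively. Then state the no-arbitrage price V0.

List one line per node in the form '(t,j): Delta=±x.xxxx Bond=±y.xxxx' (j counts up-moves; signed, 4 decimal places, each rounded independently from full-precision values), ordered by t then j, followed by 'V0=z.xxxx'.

(0,0): Delta=-0.7308 Bond=218.1856
(1,0): Delta=-1.0000 Bond=254.7200
(1,1): Delta=-0.4680 Bond=155.0807
V0=91.0246

Risk-neutral probability p* = (R−d)/(u−d) = (1−0.78)/(1.38−0.78) = 0.3667.
At expiry t=2: V(2,0)=148.8584, V(2,1)=67.4264, V(2,2)=0.0000
(1,0): S=135.7200. Δ = (V_up−V_dn)/(S_up−S_dn) = (67.4264−148.8584)/(187.2936−105.8616) = -1.0000. V = [p*·67.4264 + (1−p*)·148.8584]/1 = 119.0000. B = V − Δ·S = 254.7200.
(1,1): S=240.1200. Δ = (V_up−V_dn)/(S_up−S_dn) = (0.0000−67.4264)/(331.3656−187.2936) = -0.4680. V = [p*·0.0000 + (1−p*)·67.4264]/1 = 42.7034. B = V − Δ·S = 155.0807.
(0,0): S=174.0000. Δ = (V_up−V_dn)/(S_up−S_dn) = (42.7034−119.0000)/(240.1200−135.7200) = -0.7308. V = [p*·42.7034 + (1−p*)·119.0000]/1 = 91.0246. B = V − Δ·S = 218.1856.
The time-0 hedge costs 91.0246, which is the no-arbitrage price.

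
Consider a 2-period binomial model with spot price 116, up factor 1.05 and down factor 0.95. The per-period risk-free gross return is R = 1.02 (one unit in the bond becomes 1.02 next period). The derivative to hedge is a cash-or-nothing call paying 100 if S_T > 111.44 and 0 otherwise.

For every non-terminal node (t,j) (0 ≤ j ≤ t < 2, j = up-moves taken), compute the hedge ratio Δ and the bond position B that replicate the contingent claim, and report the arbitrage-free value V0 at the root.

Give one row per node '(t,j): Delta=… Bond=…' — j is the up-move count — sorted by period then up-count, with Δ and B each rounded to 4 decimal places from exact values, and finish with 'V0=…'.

(0,0): Delta=2.5355 Bond=-206.6513
(1,0): Delta=9.0744 Bond=-931.3725
(1,1): Delta=0.0000 Bond=98.0392
V0=87.4664

No-arbitrage ⇒ martingale measure with p* = (R−d)/(u−d) = 0.7000.
Terminal values V(2,·): V(2,0)=0.0000, V(2,1)=100.0000, V(2,2)=100.0000
(1,0): S=110.2000. Δ = (V_up−V_dn)/(S_up−S_dn) = (100.0000−0.0000)/(115.7100−104.6900) = 9.0744. V = [p*·100.0000 + (1−p*)·0.0000]/1.02 = 68.6275. B = V − Δ·S = -931.3725.
(1,1): S=121.8000. Δ = (V_up−V_dn)/(S_up−S_dn) = (100.0000−100.0000)/(127.8900−115.7100) = 0.0000. V = [p*·100.0000 + (1−p*)·100.0000]/1.02 = 98.0392. B = V − Δ·S = 98.0392.
(0,0): S=116.0000. Δ = (V_up−V_dn)/(S_up−S_dn) = (98.0392−68.6275)/(121.8000−110.2000) = 2.5355. V = [p*·98.0392 + (1−p*)·68.6275]/1.02 = 87.4664. B = V − Δ·S = -206.6513.
Root portfolio cost Δ·116+B reproduces V0=87.4664.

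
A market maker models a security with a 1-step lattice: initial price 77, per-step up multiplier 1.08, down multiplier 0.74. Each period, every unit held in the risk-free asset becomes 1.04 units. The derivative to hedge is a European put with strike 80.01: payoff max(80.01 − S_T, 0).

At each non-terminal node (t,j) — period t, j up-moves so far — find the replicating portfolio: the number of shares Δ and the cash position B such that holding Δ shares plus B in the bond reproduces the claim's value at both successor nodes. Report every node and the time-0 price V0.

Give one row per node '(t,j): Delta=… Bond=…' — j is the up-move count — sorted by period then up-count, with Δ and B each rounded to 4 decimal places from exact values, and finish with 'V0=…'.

(0,0): Delta=-0.8797 Bond=70.3405
V0=2.6052

Risk-neutral probability p* = (R−d)/(u−d) = (1.04−0.74)/(1.08−0.74) = 0.8824.
Payoff layer (t=1): V(1,0)=23.0300, V(1,1)=0.0000
(0,0): S=77.0000. Δ = (V_up−V_dn)/(S_up−S_dn) = (0.0000−23.0300)/(83.1600−56.9800) = -0.8797. V = [p*·0.0000 + (1−p*)·23.0300]/1.04 = 2.6052. B = V − Δ·S = 70.3405.
Root portfolio cost Δ·77+B reproduces V0=2.6052.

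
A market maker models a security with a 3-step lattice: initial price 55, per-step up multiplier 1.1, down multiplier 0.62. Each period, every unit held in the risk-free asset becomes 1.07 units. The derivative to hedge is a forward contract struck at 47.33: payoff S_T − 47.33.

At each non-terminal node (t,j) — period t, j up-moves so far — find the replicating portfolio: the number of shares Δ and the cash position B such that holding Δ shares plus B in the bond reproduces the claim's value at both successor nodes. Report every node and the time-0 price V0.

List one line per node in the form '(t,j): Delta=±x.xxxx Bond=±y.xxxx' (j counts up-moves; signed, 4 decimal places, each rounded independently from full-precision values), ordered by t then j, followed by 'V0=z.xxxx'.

The replicating-portfolio and risk-neutral prices coincide; use p* = (1.07−0.62)/(1.1−0.62) = 0.9375 for the latter.
At expiry t=3: V(3,0)=-34.2220, V(3,1)=-24.0738, V(3,2)=-6.0690, V(3,3)=25.8750
  t=2,j=0: stock 21.1420 → up 23.2562 (V=-24.0738), down 13.1080 (V=-34.2220). Price -23.0916; hedge Δ=1.0000, bond B=-44.2336.
  t=2,j=1: stock 37.5100 → up 41.2610 (V=-6.0690), down 23.2562 (V=-24.0738). Price -6.7236; hedge Δ=1.0000, bond B=-44.2336.
  t=2,j=2: stock 66.5500 → up 73.2050 (V=25.8750), down 41.2610 (V=-6.0690). Price 22.3164; hedge Δ=1.0000, bond B=-44.2336.
  t=1,j=0: stock 34.1000 → up 37.5100 (V=-6.7236), down 21.1420 (V=-23.0916). Price -7.2399; hedge Δ=1.0000, bond B=-41.3399.
  t=1,j=1: stock 60.5000 → up 66.5500 (V=22.3164), down 37.5100 (V=-6.7236). Price 19.1601; hedge Δ=1.0000, bond B=-41.3399.
  t=0,j=0: stock 55.0000 → up 60.5000 (V=19.1601), down 34.1000 (V=-7.2399). Price 16.3646; hedge Δ=1.0000, bond B=-38.6354.
Self-financing check: at every node Δ·S+B equals the discounted successor values.

(0,0): Delta=1.0000 Bond=-38.6354
(1,0): Delta=1.0000 Bond=-41.3399
(1,1): Delta=1.0000 Bond=-41.3399
(2,0): Delta=1.0000 Bond=-44.2336
(2,1): Delta=1.0000 Bond=-44.2336
(2,2): Delta=1.0000 Bond=-44.2336
V0=16.3646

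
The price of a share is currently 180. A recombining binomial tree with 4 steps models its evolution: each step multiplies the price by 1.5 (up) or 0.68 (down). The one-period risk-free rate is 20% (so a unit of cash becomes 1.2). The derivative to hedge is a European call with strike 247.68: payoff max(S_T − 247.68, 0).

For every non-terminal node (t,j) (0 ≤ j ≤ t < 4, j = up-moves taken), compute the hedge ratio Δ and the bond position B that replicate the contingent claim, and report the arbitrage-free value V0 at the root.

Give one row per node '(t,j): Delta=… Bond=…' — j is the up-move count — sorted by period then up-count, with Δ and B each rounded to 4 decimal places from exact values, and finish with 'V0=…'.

(0,0): Delta=0.7843 Bond=-59.6592
(1,0): Delta=0.4603 Bond=-31.9241
(1,1): Delta=0.8691 Bond=-94.4758
(2,0): Delta=0.0000 Bond=0.0000
(2,1): Delta=0.5806 Bond=-60.4102
(2,2): Delta=0.9445 Bond=-143.9252
(3,0): Delta=0.0000 Bond=0.0000
(3,1): Delta=0.0000 Bond=0.0000
(3,2): Delta=0.7325 Bond=-114.3146
(3,3): Delta=1.0000 Bond=-206.4000
V0=81.5225

Since d<R<u, set p* = (R−d)/(u−d) = 0.6341; price each node as the discounted p*-expectation of its children.
Terminal values V(4,·): V(4,0)=0.0000, V(4,1)=0.0000, V(4,2)=0.0000, V(4,3)=165.4200, V(4,4)=663.5700
  t=3,j=0: stock 56.5978 → up 84.8966 (V=0.0000), down 38.4865 (V=0.0000). Price 0.0000; hedge Δ=0.0000, bond B=0.0000.
  t=3,j=1: stock 124.8480 → up 187.2720 (V=0.0000), down 84.8966 (V=0.0000). Price 0.0000; hedge Δ=0.0000, bond B=0.0000.
  t=3,j=2: stock 275.4000 → up 413.1000 (V=165.4200), down 187.2720 (V=0.0000). Price 87.4171; hedge Δ=0.7325, bond B=-114.3146.
  t=3,j=3: stock 607.5000 → up 911.2500 (V=663.5700), down 413.1000 (V=165.4200). Price 401.1000; hedge Δ=1.0000, bond B=-206.4000.
  t=2,j=0: stock 83.2320 → up 124.8480 (V=0.0000), down 56.5978 (V=0.0000). Price 0.0000; hedge Δ=0.0000, bond B=0.0000.
  t=2,j=1: stock 183.6000 → up 275.4000 (V=87.4171), down 124.8480 (V=0.0000). Price 46.1960; hedge Δ=0.5806, bond B=-60.4102.
  t=2,j=2: stock 405.0000 → up 607.5000 (V=401.1000), down 275.4000 (V=87.4171). Price 238.6150; hedge Δ=0.9445, bond B=-143.9252.
  t=1,j=0: stock 122.4000 → up 183.6000 (V=46.1960), down 83.2320 (V=0.0000). Price 24.4125; hedge Δ=0.4603, bond B=-31.9241.
  t=1,j=1: stock 270.0000 → up 405.0000 (V=238.6150), down 183.6000 (V=46.1960). Price 140.1815; hedge Δ=0.8691, bond B=-94.4758.
  t=0,j=0: stock 180.0000 → up 270.0000 (V=140.1815), down 122.4000 (V=24.4125). Price 81.5225; hedge Δ=0.7843, bond B=-59.6592.
Check: Δ(0,0)·S0 + B(0,0) = 81.5225 = V0.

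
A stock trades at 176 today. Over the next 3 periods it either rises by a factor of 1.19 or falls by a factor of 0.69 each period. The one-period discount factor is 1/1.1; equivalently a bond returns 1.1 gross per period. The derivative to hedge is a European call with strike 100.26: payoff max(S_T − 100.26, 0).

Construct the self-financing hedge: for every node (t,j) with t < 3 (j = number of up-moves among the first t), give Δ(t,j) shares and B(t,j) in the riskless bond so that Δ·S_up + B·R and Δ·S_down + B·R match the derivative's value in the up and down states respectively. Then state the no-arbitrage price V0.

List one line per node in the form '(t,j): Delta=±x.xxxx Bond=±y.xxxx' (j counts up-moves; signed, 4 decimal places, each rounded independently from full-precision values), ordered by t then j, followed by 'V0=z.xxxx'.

No-arbitrage ⇒ martingale measure with p* = (R−d)/(u−d) = 0.8200.
Terminal values V(3,·): V(3,0)=0.0000, V(3,1)=0.0000, V(3,2)=71.7112, V(3,3)=196.3280
(2,0): S=83.7936. Δ = (V_up−V_dn)/(S_up−S_dn) = (0.0000−0.0000)/(99.7144−57.8176) = 0.0000. V = [p*·0.0000 + (1−p*)·0.0000]/1.1 = 0.0000. B = V − Δ·S = 0.0000.
(2,1): S=144.5136. Δ = (V_up−V_dn)/(S_up−S_dn) = (71.7112−0.0000)/(171.9712−99.7144) = 0.9924. V = [p*·71.7112 + (1−p*)·0.0000]/1.1 = 53.4574. B = V − Δ·S = -89.9649.
(2,2): S=249.2336. Δ = (V_up−V_dn)/(S_up−S_dn) = (196.3280−71.7112)/(296.5880−171.9712) = 1.0000. V = [p*·196.3280 + (1−p*)·71.7112]/1.1 = 158.0881. B = V − Δ·S = -91.1455.
(1,0): S=121.4400. Δ = (V_up−V_dn)/(S_up−S_dn) = (53.4574−0.0000)/(144.5136−83.7936) = 0.8804. V = [p*·53.4574 + (1−p*)·0.0000]/1.1 = 39.8501. B = V − Δ·S = -67.0648.
(1,1): S=209.4400. Δ = (V_up−V_dn)/(S_up−S_dn) = (158.0881−53.4574)/(249.2336−144.5136) = 0.9991. V = [p*·158.0881 + (1−p*)·53.4574]/1.1 = 126.5951. B = V − Δ·S = -82.6663.
(0,0): S=176.0000. Δ = (V_up−V_dn)/(S_up−S_dn) = (126.5951−39.8501)/(209.4400−121.4400) = 0.9857. V = [p*·126.5951 + (1−p*)·39.8501]/1.1 = 100.8918. B = V − Δ·S = -72.5982.
Self-financing check: at every node Δ·S+B equals the discounted successor values.

(0,0): Delta=0.9857 Bond=-72.5982
(1,0): Delta=0.8804 Bond=-67.0648
(1,1): Delta=0.9991 Bond=-82.6663
(2,0): Delta=0.0000 Bond=0.0000
(2,1): Delta=0.9924 Bond=-89.9649
(2,2): Delta=1.0000 Bond=-91.1455
V0=100.8918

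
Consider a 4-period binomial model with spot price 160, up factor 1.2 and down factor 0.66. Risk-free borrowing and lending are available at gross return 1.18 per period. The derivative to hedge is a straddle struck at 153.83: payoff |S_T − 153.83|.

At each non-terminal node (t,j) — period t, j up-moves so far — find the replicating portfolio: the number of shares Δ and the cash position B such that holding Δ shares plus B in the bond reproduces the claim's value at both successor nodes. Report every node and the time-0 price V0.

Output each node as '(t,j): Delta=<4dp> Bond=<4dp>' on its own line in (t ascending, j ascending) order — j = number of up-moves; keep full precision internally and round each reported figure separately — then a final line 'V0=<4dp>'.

(0,0): Delta=0.9198 Bond=-66.0782
(1,0): Delta=-0.3309 Bond=54.1045
(1,1): Delta=0.9463 Bond=-83.0522
(2,0): Delta=-1.0000 Bond=110.4783
(2,1): Delta=-0.3167 Bond=62.0497
(2,2): Delta=0.9730 Bond=-104.1574
(3,0): Delta=-1.0000 Bond=130.3644
(3,1): Delta=-1.0000 Bond=130.3644
(3,2): Delta=-0.3023 Bond=71.0208
(3,3): Delta=1.0000 Bond=-130.3644
V0=81.0973

Since d<R<u, set p* = (R−d)/(u−d) = 0.9630; price each node as the discounted p*-expectation of its children.
Payoff layer (t=4): V(4,0)=123.4704, V(4,1)=98.6308, V(4,2)=53.4678, V(4,3)=28.6468, V(4,4)=177.9460
  t=3,j=0: stock 45.9994 → up 55.1992 (V=98.6308), down 30.3596 (V=123.4704). Price 84.3650; hedge Δ=-1.0000, bond B=130.3644.
  t=3,j=1: stock 83.6352 → up 100.3622 (V=53.4678), down 55.1992 (V=98.6308). Price 46.7292; hedge Δ=-1.0000, bond B=130.3644.
  t=3,j=2: stock 152.0640 → up 182.4768 (V=28.6468), down 100.3622 (V=53.4678). Price 25.0560; hedge Δ=-0.3023, bond B=71.0208.
  t=3,j=3: stock 276.4800 → up 331.7760 (V=177.9460), down 182.4768 (V=28.6468). Price 146.1156; hedge Δ=1.0000, bond B=-130.3644.
  t=2,j=0: stock 69.6960 → up 83.6352 (V=46.7292), down 45.9994 (V=84.3650). Price 40.7823; hedge Δ=-1.0000, bond B=110.4783.
  t=2,j=1: stock 126.7200 → up 152.0640 (V=25.0560), down 83.6352 (V=46.7292). Price 21.9142; hedge Δ=-0.3167, bond B=62.0497.
  t=2,j=2: stock 230.4000 → up 276.4800 (V=146.1156), down 152.0640 (V=25.0560). Price 120.0270; hedge Δ=0.9730, bond B=-104.1574.
  t=1,j=0: stock 105.6000 → up 126.7200 (V=21.9142), down 69.6960 (V=40.7823). Price 19.1636; hedge Δ=-0.3309, bond B=54.1045.
  t=1,j=1: stock 192.0000 → up 230.4000 (V=120.0270), down 126.7200 (V=21.9142). Price 98.6383; hedge Δ=0.9463, bond B=-83.0522.
  t=0,j=0: stock 160.0000 → up 192.0000 (V=98.6383), down 105.6000 (V=19.1636). Price 81.0973; hedge Δ=0.9198, bond B=-66.0782.
Root portfolio cost Δ·160+B reproduces V0=81.0973.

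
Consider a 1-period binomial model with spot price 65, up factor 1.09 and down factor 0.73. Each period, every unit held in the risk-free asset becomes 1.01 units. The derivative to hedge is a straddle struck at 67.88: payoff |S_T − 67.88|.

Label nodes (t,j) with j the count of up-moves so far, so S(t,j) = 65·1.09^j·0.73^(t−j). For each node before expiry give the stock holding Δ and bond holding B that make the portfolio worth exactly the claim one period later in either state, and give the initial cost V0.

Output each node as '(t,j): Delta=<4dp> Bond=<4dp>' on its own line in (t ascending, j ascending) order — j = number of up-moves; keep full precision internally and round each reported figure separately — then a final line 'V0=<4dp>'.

Under the risk-neutral measure, an up-move has probability p* = (R−d)/(u−d) = 0.7778 and values discount at R = 1.01.
Terminal payoffs: V(1,0)=20.4300, V(1,1)=2.9700
Node (0,0) S=65.0000: V=(p*·2.9700+(1−p*)·20.4300)/1.01=6.7822; Δ=(2.9700−20.4300)/(70.8500−47.4500)=-0.7462; B=V−Δ·S=55.2822
Self-financing check: at every node Δ·S+B equals the discounted successor values.

(0,0): Delta=-0.7462 Bond=55.2822
V0=6.7822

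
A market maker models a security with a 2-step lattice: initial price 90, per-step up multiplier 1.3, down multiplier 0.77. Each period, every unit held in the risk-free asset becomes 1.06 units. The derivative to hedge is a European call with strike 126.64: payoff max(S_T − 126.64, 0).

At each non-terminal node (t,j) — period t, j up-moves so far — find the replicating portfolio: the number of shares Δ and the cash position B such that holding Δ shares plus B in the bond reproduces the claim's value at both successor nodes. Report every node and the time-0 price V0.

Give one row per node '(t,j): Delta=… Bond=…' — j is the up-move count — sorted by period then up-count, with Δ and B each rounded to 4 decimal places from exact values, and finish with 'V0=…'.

(0,0): Delta=0.2755 Bond=-18.0129
(1,0): Delta=0.0000 Bond=0.0000
(1,1): Delta=0.4106 Bond=-34.8953
V0=6.7841

The replicating-portfolio and risk-neutral prices coincide; use p* = (1.06−0.77)/(1.3−0.77) = 0.5472 for the latter.
Terminal values V(2,·): V(2,0)=0.0000, V(2,1)=0.0000, V(2,2)=25.4600
Node (1,0) S=69.3000: V=(p*·0.0000+(1−p*)·0.0000)/1.06=0.0000; Δ=(0.0000−0.0000)/(90.0900−53.3610)=0.0000; B=V−Δ·S=0.0000
Node (1,1) S=117.0000: V=(p*·25.4600+(1−p*)·0.0000)/1.06=13.1424; Δ=(25.4600−0.0000)/(152.1000−90.0900)=0.4106; B=V−Δ·S=-34.8953
Node (0,0) S=90.0000: V=(p*·13.1424+(1−p*)·0.0000)/1.06=6.7841; Δ=(13.1424−0.0000)/(117.0000−69.3000)=0.2755; B=V−Δ·S=-18.0129
Root portfolio cost Δ·90+B reproduces V0=6.7841.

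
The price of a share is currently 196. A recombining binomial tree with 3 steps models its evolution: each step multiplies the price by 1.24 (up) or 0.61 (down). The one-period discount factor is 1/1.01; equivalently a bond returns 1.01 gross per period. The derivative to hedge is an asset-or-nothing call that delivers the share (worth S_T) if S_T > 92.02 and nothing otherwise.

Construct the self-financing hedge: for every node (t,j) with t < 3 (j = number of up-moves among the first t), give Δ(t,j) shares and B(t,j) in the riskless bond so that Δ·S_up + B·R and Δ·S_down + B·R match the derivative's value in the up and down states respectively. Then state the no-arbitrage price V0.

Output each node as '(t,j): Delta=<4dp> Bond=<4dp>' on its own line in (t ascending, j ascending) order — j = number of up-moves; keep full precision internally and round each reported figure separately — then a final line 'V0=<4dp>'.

(0,0): Delta=1.2842 Bond=-80.0924
(1,0): Delta=1.5343 Bond=-110.7886
(1,1): Delta=1.2135 Bond=-63.7035
(2,0): Delta=0.0000 Bond=0.0000
(2,1): Delta=1.9683 Bond=-176.2370
(2,2): Delta=1.0000 Bond=0.0000
V0=171.6152

Risk-neutral probability p* = (R−d)/(u−d) = (1.01−0.61)/(1.24−0.61) = 0.6349.
At expiry t=3: V(3,0)=0.0000, V(3,1)=0.0000, V(3,2)=183.8355, V(3,3)=373.6983
(2,0): S=72.9316. Δ = (V_up−V_dn)/(S_up−S_dn) = (0.0000−0.0000)/(90.4352−44.4883) = 0.0000. V = [p*·0.0000 + (1−p*)·0.0000]/1.01 = 0.0000. B = V − Δ·S = 0.0000.
(2,1): S=148.2544. Δ = (V_up−V_dn)/(S_up−S_dn) = (183.8355−0.0000)/(183.8355−90.4352) = 1.9683. V = [p*·183.8355 + (1−p*)·0.0000]/1.01 = 115.5653. B = V − Δ·S = -176.2370.
(2,2): S=301.3696. Δ = (V_up−V_dn)/(S_up−S_dn) = (373.6983−183.8355)/(373.6983−183.8355) = 1.0000. V = [p*·373.6983 + (1−p*)·183.8355]/1.01 = 301.3696. B = V − Δ·S = 0.0000.
(1,0): S=119.5600. Δ = (V_up−V_dn)/(S_up−S_dn) = (115.5653−0.0000)/(148.2544−72.9316) = 1.5343. V = [p*·115.5653 + (1−p*)·0.0000]/1.01 = 72.6483. B = V − Δ·S = -110.7886.
(1,1): S=243.0400. Δ = (V_up−V_dn)/(S_up−S_dn) = (301.3696−115.5653)/(301.3696−148.2544) = 1.2135. V = [p*·301.3696 + (1−p*)·115.5653]/1.01 = 231.2240. B = V − Δ·S = -63.7035.
(0,0): S=196.0000. Δ = (V_up−V_dn)/(S_up−S_dn) = (231.2240−72.6483)/(243.0400−119.5600) = 1.2842. V = [p*·231.2240 + (1−p*)·72.6483]/1.01 = 171.6152. B = V − Δ·S = -80.0924.
Self-financing check: at every node Δ·S+B equals the discounted successor values.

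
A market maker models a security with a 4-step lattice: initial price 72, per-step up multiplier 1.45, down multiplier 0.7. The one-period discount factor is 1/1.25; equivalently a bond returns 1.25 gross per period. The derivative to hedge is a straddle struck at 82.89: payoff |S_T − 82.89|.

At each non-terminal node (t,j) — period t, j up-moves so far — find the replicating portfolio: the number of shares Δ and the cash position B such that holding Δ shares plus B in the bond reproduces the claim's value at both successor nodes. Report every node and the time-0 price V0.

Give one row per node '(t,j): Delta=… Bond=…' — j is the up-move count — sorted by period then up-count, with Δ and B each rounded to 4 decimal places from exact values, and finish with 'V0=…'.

(0,0): Delta=0.8084 Bond=-16.1036
(1,0): Delta=0.2886 Bond=6.0707
(1,1): Delta=0.8997 Bond=-29.6568
(2,0): Delta=-1.0000 Bond=53.0496
(2,1): Delta=0.5148 Bond=-8.9431
(2,2): Delta=0.9673 Bond=-47.2993
(3,0): Delta=-1.0000 Bond=66.3120
(3,1): Delta=-1.0000 Bond=66.3120
(3,2): Delta=0.7807 Bond=-39.3573
(3,3): Delta=1.0000 Bond=-66.3120
V0=42.1033

Under the risk-neutral measure, an up-move has probability p* = (R−d)/(u−d) = 0.7333 and values discount at R = 1.25.
Payoff layer (t=4): V(4,0)=65.6028, V(4,1)=47.0808, V(4,2)=8.7138, V(4,3)=70.7607, V(4,4)=235.3865
  t=3,j=0: stock 24.6960 → up 35.8092 (V=47.0808), down 17.2872 (V=65.6028). Price 41.6160; hedge Δ=-1.0000, bond B=66.3120.
  t=3,j=1: stock 51.1560 → up 74.1762 (V=8.7138), down 35.8092 (V=47.0808). Price 15.1560; hedge Δ=-1.0000, bond B=66.3120.
  t=3,j=2: stock 105.9660 → up 153.6507 (V=70.7607), down 74.1762 (V=8.7138). Price 43.3719; hedge Δ=0.7807, bond B=-39.3573.
  t=3,j=3: stock 219.5010 → up 318.2765 (V=235.3865), down 153.6507 (V=70.7607). Price 153.1890; hedge Δ=1.0000, bond B=-66.3120.
  t=2,j=0: stock 35.2800 → up 51.1560 (V=15.1560), down 24.6960 (V=41.6160). Price 17.7696; hedge Δ=-1.0000, bond B=53.0496.
  t=2,j=1: stock 73.0800 → up 105.9660 (V=43.3719), down 51.1560 (V=15.1560). Price 28.6781; hedge Δ=0.5148, bond B=-8.9431.
  t=2,j=2: stock 151.3800 → up 219.5010 (V=153.1890), down 105.9660 (V=43.3719). Price 99.1235; hedge Δ=0.9673, bond B=-47.2993.
  t=1,j=0: stock 50.4000 → up 73.0800 (V=28.6781), down 35.2800 (V=17.7696). Price 20.6153; hedge Δ=0.2886, bond B=6.0707.
  t=1,j=1: stock 104.4000 → up 151.3800 (V=99.1235), down 73.0800 (V=28.6781). Price 64.2705; hedge Δ=0.8997, bond B=-29.6568.
  t=0,j=0: stock 72.0000 → up 104.4000 (V=64.2705), down 50.4000 (V=20.6153). Price 42.1033; hedge Δ=0.8084, bond B=-16.1036.
Each (Δ,B) replicates both successor values, so the strategy is self-financing and V0 is arbitrage-free.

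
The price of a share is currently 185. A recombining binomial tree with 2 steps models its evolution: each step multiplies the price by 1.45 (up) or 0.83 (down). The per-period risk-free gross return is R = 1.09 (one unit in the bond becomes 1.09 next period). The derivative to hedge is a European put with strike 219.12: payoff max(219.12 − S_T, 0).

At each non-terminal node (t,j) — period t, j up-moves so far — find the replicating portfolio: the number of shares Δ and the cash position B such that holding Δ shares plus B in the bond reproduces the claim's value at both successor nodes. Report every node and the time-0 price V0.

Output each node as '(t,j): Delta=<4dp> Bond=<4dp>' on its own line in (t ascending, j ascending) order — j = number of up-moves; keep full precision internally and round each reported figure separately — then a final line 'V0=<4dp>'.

No-arbitrage ⇒ martingale measure with p* = (R−d)/(u−d) = 0.4194.
Payoff layer (t=2): V(2,0)=91.6735, V(2,1)=0.0000, V(2,2)=0.0000
(1,0): S=153.5500. Δ = (V_up−V_dn)/(S_up−S_dn) = (0.0000−91.6735)/(222.6475−127.4465) = -0.9629. V = [p*·0.0000 + (1−p*)·91.6735]/1.09 = 48.8347. B = V − Δ·S = 196.6951.
(1,1): S=268.2500. Δ = (V_up−V_dn)/(S_up−S_dn) = (0.0000−0.0000)/(388.9625−222.6475) = 0.0000. V = [p*·0.0000 + (1−p*)·0.0000]/1.09 = 0.0000. B = V − Δ·S = 0.0000.
(0,0): S=185.0000. Δ = (V_up−V_dn)/(S_up−S_dn) = (0.0000−48.8347)/(268.2500−153.5500) = -0.4258. V = [p*·0.0000 + (1−p*)·48.8347]/1.09 = 26.0143. B = V − Δ·S = 104.7799.
The time-0 hedge costs 26.0143, which is the no-arbitrage price.

(0,0): Delta=-0.4258 Bond=104.7799
(1,0): Delta=-0.9629 Bond=196.6951
(1,1): Delta=0.0000 Bond=0.0000
V0=26.0143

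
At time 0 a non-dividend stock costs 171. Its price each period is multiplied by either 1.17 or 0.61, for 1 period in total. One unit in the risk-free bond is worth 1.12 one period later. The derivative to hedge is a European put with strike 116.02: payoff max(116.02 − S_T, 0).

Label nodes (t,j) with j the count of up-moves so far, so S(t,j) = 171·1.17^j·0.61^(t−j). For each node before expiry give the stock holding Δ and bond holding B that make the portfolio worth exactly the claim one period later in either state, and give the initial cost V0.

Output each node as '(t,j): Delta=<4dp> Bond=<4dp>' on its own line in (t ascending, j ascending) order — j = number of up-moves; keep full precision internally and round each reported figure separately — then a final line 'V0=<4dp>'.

Under the risk-neutral measure, an up-move has probability p* = (R−d)/(u−d) = 0.9107 and values discount at R = 1.12.
Terminal values V(1,·): V(1,0)=11.7100, V(1,1)=0.0000
(0,0): S=171.0000. Δ = (V_up−V_dn)/(S_up−S_dn) = (0.0000−11.7100)/(200.0700−104.3100) = -0.1223. V = [p*·0.0000 + (1−p*)·11.7100]/1.12 = 0.9335. B = V − Δ·S = 21.8442.
Check: Δ(0,0)·S0 + B(0,0) = 0.9335 = V0.

(0,0): Delta=-0.1223 Bond=21.8442
V0=0.9335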